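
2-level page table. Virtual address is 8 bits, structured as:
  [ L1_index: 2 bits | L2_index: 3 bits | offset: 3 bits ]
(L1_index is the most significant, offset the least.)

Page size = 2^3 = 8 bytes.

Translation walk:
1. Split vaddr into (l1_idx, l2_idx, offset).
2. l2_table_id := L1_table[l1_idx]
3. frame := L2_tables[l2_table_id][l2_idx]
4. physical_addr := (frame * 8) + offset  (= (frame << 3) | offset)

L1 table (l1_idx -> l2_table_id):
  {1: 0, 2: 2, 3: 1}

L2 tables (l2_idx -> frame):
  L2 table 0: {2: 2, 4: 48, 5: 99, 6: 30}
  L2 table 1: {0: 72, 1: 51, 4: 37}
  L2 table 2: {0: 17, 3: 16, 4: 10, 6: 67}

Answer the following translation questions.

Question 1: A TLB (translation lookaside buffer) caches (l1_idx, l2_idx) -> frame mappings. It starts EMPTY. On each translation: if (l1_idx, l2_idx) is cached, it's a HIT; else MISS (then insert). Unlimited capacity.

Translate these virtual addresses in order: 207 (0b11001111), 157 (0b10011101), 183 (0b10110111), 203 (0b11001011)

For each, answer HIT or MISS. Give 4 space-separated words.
Answer: MISS MISS MISS HIT

Derivation:
vaddr=207: (3,1) not in TLB -> MISS, insert
vaddr=157: (2,3) not in TLB -> MISS, insert
vaddr=183: (2,6) not in TLB -> MISS, insert
vaddr=203: (3,1) in TLB -> HIT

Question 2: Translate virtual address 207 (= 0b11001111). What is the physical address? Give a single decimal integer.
Answer: 415

Derivation:
vaddr = 207 = 0b11001111
Split: l1_idx=3, l2_idx=1, offset=7
L1[3] = 1
L2[1][1] = 51
paddr = 51 * 8 + 7 = 415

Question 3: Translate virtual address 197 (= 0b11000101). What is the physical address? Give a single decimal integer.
vaddr = 197 = 0b11000101
Split: l1_idx=3, l2_idx=0, offset=5
L1[3] = 1
L2[1][0] = 72
paddr = 72 * 8 + 5 = 581

Answer: 581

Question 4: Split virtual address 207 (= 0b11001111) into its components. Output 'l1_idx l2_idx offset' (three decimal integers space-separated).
Answer: 3 1 7

Derivation:
vaddr = 207 = 0b11001111
  top 2 bits -> l1_idx = 3
  next 3 bits -> l2_idx = 1
  bottom 3 bits -> offset = 7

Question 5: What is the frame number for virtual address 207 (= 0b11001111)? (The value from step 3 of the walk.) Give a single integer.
Answer: 51

Derivation:
vaddr = 207: l1_idx=3, l2_idx=1
L1[3] = 1; L2[1][1] = 51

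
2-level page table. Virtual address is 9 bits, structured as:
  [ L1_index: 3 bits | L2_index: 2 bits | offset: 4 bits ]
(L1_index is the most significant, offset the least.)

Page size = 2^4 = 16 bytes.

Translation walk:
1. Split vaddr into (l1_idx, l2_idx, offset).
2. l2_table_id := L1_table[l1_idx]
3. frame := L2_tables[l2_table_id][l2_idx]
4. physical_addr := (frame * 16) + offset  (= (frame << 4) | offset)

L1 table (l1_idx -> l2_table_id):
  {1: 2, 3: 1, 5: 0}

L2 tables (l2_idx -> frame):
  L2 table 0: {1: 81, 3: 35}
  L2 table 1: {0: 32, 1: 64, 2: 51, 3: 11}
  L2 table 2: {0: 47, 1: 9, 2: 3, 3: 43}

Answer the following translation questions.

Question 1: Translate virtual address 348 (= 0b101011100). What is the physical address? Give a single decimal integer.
Answer: 1308

Derivation:
vaddr = 348 = 0b101011100
Split: l1_idx=5, l2_idx=1, offset=12
L1[5] = 0
L2[0][1] = 81
paddr = 81 * 16 + 12 = 1308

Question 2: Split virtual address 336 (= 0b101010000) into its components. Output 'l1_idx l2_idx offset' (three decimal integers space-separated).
Answer: 5 1 0

Derivation:
vaddr = 336 = 0b101010000
  top 3 bits -> l1_idx = 5
  next 2 bits -> l2_idx = 1
  bottom 4 bits -> offset = 0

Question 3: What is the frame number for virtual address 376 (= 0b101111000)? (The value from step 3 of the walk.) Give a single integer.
Answer: 35

Derivation:
vaddr = 376: l1_idx=5, l2_idx=3
L1[5] = 0; L2[0][3] = 35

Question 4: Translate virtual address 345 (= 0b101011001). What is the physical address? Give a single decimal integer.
vaddr = 345 = 0b101011001
Split: l1_idx=5, l2_idx=1, offset=9
L1[5] = 0
L2[0][1] = 81
paddr = 81 * 16 + 9 = 1305

Answer: 1305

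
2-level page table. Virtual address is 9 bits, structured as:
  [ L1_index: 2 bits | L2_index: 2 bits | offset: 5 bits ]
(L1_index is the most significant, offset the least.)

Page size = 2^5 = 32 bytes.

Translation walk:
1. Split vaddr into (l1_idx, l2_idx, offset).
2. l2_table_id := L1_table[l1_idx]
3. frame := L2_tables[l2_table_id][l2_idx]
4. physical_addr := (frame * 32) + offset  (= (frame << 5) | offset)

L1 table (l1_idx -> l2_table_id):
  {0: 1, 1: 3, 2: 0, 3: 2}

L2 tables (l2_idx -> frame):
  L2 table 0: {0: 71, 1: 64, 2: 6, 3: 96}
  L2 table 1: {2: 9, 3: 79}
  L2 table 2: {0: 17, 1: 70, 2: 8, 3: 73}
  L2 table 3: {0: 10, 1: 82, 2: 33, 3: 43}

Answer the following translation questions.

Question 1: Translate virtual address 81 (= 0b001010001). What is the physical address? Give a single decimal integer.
Answer: 305

Derivation:
vaddr = 81 = 0b001010001
Split: l1_idx=0, l2_idx=2, offset=17
L1[0] = 1
L2[1][2] = 9
paddr = 9 * 32 + 17 = 305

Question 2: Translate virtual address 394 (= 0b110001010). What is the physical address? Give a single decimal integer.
vaddr = 394 = 0b110001010
Split: l1_idx=3, l2_idx=0, offset=10
L1[3] = 2
L2[2][0] = 17
paddr = 17 * 32 + 10 = 554

Answer: 554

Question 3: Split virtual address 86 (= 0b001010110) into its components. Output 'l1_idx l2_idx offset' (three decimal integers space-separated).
vaddr = 86 = 0b001010110
  top 2 bits -> l1_idx = 0
  next 2 bits -> l2_idx = 2
  bottom 5 bits -> offset = 22

Answer: 0 2 22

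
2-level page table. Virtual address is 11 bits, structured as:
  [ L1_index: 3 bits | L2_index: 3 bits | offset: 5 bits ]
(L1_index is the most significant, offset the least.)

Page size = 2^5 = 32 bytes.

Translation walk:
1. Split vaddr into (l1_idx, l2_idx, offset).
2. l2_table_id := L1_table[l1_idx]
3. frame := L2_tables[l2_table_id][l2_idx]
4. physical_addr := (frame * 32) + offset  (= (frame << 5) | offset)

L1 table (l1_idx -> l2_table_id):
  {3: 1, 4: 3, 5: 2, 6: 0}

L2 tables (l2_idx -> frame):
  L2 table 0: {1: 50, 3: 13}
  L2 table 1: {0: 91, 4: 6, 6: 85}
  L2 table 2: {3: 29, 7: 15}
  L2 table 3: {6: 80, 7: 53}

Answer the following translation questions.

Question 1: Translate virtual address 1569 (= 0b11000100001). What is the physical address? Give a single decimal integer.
vaddr = 1569 = 0b11000100001
Split: l1_idx=6, l2_idx=1, offset=1
L1[6] = 0
L2[0][1] = 50
paddr = 50 * 32 + 1 = 1601

Answer: 1601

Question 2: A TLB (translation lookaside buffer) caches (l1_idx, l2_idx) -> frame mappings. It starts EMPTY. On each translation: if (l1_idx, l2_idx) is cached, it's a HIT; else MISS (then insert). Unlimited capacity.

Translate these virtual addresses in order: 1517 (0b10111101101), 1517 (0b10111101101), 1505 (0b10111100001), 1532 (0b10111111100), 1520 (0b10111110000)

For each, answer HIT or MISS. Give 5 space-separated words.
Answer: MISS HIT HIT HIT HIT

Derivation:
vaddr=1517: (5,7) not in TLB -> MISS, insert
vaddr=1517: (5,7) in TLB -> HIT
vaddr=1505: (5,7) in TLB -> HIT
vaddr=1532: (5,7) in TLB -> HIT
vaddr=1520: (5,7) in TLB -> HIT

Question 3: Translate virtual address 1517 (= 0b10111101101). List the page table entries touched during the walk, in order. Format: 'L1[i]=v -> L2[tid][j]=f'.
Answer: L1[5]=2 -> L2[2][7]=15

Derivation:
vaddr = 1517 = 0b10111101101
Split: l1_idx=5, l2_idx=7, offset=13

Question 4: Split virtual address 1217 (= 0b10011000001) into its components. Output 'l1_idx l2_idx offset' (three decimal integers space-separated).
vaddr = 1217 = 0b10011000001
  top 3 bits -> l1_idx = 4
  next 3 bits -> l2_idx = 6
  bottom 5 bits -> offset = 1

Answer: 4 6 1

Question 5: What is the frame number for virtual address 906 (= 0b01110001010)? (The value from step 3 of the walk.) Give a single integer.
vaddr = 906: l1_idx=3, l2_idx=4
L1[3] = 1; L2[1][4] = 6

Answer: 6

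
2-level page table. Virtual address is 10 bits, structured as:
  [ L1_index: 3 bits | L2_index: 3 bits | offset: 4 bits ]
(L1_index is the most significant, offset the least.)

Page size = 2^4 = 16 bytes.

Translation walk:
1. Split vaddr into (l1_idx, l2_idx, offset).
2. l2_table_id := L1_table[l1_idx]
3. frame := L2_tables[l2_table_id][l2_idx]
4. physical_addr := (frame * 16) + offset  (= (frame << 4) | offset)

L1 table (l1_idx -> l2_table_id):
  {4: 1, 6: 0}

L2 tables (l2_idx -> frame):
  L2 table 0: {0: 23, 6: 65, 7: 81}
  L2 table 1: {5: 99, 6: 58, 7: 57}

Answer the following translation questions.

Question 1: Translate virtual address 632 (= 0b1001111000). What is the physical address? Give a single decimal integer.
vaddr = 632 = 0b1001111000
Split: l1_idx=4, l2_idx=7, offset=8
L1[4] = 1
L2[1][7] = 57
paddr = 57 * 16 + 8 = 920

Answer: 920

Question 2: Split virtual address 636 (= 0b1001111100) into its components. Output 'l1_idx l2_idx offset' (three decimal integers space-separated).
Answer: 4 7 12

Derivation:
vaddr = 636 = 0b1001111100
  top 3 bits -> l1_idx = 4
  next 3 bits -> l2_idx = 7
  bottom 4 bits -> offset = 12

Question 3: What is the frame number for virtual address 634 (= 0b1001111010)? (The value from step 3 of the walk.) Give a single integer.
vaddr = 634: l1_idx=4, l2_idx=7
L1[4] = 1; L2[1][7] = 57

Answer: 57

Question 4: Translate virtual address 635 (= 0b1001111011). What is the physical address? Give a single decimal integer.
vaddr = 635 = 0b1001111011
Split: l1_idx=4, l2_idx=7, offset=11
L1[4] = 1
L2[1][7] = 57
paddr = 57 * 16 + 11 = 923

Answer: 923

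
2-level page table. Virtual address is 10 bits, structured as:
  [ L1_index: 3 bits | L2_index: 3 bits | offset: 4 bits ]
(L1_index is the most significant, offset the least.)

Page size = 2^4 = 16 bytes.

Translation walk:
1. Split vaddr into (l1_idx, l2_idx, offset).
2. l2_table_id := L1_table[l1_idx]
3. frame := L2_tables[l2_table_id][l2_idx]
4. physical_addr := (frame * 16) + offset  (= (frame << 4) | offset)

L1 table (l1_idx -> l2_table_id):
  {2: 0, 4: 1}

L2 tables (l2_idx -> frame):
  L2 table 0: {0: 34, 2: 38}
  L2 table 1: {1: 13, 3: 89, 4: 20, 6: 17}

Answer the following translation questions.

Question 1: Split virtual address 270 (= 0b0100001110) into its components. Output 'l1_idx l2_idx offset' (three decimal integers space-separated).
Answer: 2 0 14

Derivation:
vaddr = 270 = 0b0100001110
  top 3 bits -> l1_idx = 2
  next 3 bits -> l2_idx = 0
  bottom 4 bits -> offset = 14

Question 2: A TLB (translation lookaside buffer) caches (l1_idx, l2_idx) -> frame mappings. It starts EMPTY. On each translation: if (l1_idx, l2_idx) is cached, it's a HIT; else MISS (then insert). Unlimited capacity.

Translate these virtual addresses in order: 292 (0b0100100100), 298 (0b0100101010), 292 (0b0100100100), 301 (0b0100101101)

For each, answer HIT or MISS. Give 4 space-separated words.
Answer: MISS HIT HIT HIT

Derivation:
vaddr=292: (2,2) not in TLB -> MISS, insert
vaddr=298: (2,2) in TLB -> HIT
vaddr=292: (2,2) in TLB -> HIT
vaddr=301: (2,2) in TLB -> HIT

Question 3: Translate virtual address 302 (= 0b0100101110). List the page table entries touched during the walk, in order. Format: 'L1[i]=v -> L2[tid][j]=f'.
Answer: L1[2]=0 -> L2[0][2]=38

Derivation:
vaddr = 302 = 0b0100101110
Split: l1_idx=2, l2_idx=2, offset=14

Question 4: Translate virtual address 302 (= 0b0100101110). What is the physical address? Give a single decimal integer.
Answer: 622

Derivation:
vaddr = 302 = 0b0100101110
Split: l1_idx=2, l2_idx=2, offset=14
L1[2] = 0
L2[0][2] = 38
paddr = 38 * 16 + 14 = 622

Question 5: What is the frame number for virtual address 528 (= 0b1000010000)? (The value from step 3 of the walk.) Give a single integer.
Answer: 13

Derivation:
vaddr = 528: l1_idx=4, l2_idx=1
L1[4] = 1; L2[1][1] = 13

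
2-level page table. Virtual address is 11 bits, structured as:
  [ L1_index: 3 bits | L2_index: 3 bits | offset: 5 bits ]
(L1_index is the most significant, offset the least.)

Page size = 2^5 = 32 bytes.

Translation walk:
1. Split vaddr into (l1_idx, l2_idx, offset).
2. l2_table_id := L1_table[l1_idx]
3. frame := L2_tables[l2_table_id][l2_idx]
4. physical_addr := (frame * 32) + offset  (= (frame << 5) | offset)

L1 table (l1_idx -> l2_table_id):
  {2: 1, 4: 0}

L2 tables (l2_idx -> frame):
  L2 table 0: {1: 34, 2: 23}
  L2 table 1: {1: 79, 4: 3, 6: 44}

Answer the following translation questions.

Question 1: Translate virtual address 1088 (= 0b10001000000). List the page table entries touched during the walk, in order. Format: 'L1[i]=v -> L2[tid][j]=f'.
vaddr = 1088 = 0b10001000000
Split: l1_idx=4, l2_idx=2, offset=0

Answer: L1[4]=0 -> L2[0][2]=23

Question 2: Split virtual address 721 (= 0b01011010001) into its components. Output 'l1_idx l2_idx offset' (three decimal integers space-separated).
vaddr = 721 = 0b01011010001
  top 3 bits -> l1_idx = 2
  next 3 bits -> l2_idx = 6
  bottom 5 bits -> offset = 17

Answer: 2 6 17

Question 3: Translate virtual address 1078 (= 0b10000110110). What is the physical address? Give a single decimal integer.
Answer: 1110

Derivation:
vaddr = 1078 = 0b10000110110
Split: l1_idx=4, l2_idx=1, offset=22
L1[4] = 0
L2[0][1] = 34
paddr = 34 * 32 + 22 = 1110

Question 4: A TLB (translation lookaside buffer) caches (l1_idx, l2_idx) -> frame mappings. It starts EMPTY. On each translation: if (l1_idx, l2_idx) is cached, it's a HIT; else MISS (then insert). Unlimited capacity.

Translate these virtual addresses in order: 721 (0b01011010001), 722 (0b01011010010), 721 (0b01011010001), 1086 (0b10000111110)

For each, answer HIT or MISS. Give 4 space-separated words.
vaddr=721: (2,6) not in TLB -> MISS, insert
vaddr=722: (2,6) in TLB -> HIT
vaddr=721: (2,6) in TLB -> HIT
vaddr=1086: (4,1) not in TLB -> MISS, insert

Answer: MISS HIT HIT MISS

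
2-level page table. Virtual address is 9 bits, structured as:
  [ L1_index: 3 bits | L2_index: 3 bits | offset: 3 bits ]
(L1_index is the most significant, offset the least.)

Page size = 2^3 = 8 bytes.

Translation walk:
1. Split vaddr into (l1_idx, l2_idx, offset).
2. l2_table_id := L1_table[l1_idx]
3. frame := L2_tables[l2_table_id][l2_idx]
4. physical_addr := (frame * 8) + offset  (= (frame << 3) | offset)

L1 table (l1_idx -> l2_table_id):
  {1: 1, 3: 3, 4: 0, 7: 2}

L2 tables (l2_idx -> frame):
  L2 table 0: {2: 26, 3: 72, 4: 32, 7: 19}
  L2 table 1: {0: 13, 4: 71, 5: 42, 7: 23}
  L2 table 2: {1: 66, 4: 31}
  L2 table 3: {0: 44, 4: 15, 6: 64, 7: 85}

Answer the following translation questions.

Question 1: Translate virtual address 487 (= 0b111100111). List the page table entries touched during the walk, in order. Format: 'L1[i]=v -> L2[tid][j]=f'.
vaddr = 487 = 0b111100111
Split: l1_idx=7, l2_idx=4, offset=7

Answer: L1[7]=2 -> L2[2][4]=31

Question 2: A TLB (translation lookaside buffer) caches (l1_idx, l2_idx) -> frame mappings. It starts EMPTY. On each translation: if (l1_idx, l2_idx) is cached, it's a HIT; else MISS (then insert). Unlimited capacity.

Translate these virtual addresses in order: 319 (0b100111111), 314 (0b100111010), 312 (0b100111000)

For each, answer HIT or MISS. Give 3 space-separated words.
vaddr=319: (4,7) not in TLB -> MISS, insert
vaddr=314: (4,7) in TLB -> HIT
vaddr=312: (4,7) in TLB -> HIT

Answer: MISS HIT HIT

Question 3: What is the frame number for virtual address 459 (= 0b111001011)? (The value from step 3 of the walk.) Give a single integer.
vaddr = 459: l1_idx=7, l2_idx=1
L1[7] = 2; L2[2][1] = 66

Answer: 66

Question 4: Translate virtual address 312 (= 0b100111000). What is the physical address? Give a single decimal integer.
Answer: 152

Derivation:
vaddr = 312 = 0b100111000
Split: l1_idx=4, l2_idx=7, offset=0
L1[4] = 0
L2[0][7] = 19
paddr = 19 * 8 + 0 = 152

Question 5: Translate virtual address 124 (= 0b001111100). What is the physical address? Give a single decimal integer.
vaddr = 124 = 0b001111100
Split: l1_idx=1, l2_idx=7, offset=4
L1[1] = 1
L2[1][7] = 23
paddr = 23 * 8 + 4 = 188

Answer: 188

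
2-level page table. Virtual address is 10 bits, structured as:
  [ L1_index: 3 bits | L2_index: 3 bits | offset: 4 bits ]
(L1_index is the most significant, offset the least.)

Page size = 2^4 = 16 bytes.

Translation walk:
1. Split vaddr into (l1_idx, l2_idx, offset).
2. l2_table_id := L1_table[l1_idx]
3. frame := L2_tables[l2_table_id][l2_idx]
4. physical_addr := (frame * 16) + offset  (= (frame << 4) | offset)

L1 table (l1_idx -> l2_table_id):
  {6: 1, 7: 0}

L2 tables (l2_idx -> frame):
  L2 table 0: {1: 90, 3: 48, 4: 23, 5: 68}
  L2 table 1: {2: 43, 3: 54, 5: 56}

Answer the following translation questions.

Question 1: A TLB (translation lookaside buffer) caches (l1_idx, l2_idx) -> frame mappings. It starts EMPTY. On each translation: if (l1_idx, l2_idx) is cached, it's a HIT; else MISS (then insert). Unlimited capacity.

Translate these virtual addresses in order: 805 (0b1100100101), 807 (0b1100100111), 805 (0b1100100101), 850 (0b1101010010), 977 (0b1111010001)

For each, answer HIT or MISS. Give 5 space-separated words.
vaddr=805: (6,2) not in TLB -> MISS, insert
vaddr=807: (6,2) in TLB -> HIT
vaddr=805: (6,2) in TLB -> HIT
vaddr=850: (6,5) not in TLB -> MISS, insert
vaddr=977: (7,5) not in TLB -> MISS, insert

Answer: MISS HIT HIT MISS MISS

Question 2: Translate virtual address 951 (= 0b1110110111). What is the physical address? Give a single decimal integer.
Answer: 775

Derivation:
vaddr = 951 = 0b1110110111
Split: l1_idx=7, l2_idx=3, offset=7
L1[7] = 0
L2[0][3] = 48
paddr = 48 * 16 + 7 = 775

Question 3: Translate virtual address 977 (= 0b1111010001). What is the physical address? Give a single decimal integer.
vaddr = 977 = 0b1111010001
Split: l1_idx=7, l2_idx=5, offset=1
L1[7] = 0
L2[0][5] = 68
paddr = 68 * 16 + 1 = 1089

Answer: 1089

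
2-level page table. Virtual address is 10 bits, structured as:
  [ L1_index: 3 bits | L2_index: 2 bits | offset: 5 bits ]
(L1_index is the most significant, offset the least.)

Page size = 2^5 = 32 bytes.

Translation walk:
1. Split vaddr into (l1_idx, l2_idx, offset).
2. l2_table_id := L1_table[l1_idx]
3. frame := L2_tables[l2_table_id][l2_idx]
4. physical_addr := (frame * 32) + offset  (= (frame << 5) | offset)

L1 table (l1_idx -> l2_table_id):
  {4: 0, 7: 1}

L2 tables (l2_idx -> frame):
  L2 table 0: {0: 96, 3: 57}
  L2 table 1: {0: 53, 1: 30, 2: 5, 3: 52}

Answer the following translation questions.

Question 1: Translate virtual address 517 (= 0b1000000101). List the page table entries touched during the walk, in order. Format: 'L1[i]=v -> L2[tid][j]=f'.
Answer: L1[4]=0 -> L2[0][0]=96

Derivation:
vaddr = 517 = 0b1000000101
Split: l1_idx=4, l2_idx=0, offset=5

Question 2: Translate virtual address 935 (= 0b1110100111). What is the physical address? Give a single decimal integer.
Answer: 967

Derivation:
vaddr = 935 = 0b1110100111
Split: l1_idx=7, l2_idx=1, offset=7
L1[7] = 1
L2[1][1] = 30
paddr = 30 * 32 + 7 = 967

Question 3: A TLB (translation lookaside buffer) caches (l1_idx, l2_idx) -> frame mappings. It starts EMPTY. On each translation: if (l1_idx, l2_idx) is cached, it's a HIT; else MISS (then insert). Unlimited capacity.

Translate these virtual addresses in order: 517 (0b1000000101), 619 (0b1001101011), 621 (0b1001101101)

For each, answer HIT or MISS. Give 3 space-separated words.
Answer: MISS MISS HIT

Derivation:
vaddr=517: (4,0) not in TLB -> MISS, insert
vaddr=619: (4,3) not in TLB -> MISS, insert
vaddr=621: (4,3) in TLB -> HIT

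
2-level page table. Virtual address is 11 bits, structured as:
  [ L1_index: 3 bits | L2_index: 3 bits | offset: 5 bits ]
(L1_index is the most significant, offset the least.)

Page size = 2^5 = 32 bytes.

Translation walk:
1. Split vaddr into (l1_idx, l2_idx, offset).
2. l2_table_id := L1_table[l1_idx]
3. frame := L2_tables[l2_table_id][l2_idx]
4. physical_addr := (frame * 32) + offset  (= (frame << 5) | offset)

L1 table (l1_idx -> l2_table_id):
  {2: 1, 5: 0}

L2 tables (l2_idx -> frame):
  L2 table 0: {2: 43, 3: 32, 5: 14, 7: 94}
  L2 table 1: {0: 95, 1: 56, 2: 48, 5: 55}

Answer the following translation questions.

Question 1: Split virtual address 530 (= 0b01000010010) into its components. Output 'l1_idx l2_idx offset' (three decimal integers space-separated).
vaddr = 530 = 0b01000010010
  top 3 bits -> l1_idx = 2
  next 3 bits -> l2_idx = 0
  bottom 5 bits -> offset = 18

Answer: 2 0 18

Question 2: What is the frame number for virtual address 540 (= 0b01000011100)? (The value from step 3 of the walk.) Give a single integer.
vaddr = 540: l1_idx=2, l2_idx=0
L1[2] = 1; L2[1][0] = 95

Answer: 95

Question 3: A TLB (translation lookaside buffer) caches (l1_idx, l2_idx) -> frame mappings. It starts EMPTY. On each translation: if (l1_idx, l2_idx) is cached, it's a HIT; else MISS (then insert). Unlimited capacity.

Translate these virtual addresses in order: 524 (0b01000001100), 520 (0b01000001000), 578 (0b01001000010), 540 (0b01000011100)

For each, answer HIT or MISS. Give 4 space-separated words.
Answer: MISS HIT MISS HIT

Derivation:
vaddr=524: (2,0) not in TLB -> MISS, insert
vaddr=520: (2,0) in TLB -> HIT
vaddr=578: (2,2) not in TLB -> MISS, insert
vaddr=540: (2,0) in TLB -> HIT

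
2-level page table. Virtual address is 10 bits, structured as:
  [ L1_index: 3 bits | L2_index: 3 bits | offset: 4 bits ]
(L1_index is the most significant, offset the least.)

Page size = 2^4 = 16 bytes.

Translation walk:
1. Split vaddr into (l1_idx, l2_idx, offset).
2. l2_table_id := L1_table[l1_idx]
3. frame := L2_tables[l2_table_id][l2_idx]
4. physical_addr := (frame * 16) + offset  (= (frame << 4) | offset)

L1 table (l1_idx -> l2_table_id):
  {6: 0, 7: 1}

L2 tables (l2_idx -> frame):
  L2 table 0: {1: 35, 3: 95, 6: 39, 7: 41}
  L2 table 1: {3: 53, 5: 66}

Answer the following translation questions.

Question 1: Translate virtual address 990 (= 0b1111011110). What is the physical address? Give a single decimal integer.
Answer: 1070

Derivation:
vaddr = 990 = 0b1111011110
Split: l1_idx=7, l2_idx=5, offset=14
L1[7] = 1
L2[1][5] = 66
paddr = 66 * 16 + 14 = 1070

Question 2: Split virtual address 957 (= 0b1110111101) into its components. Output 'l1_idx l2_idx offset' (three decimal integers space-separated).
Answer: 7 3 13

Derivation:
vaddr = 957 = 0b1110111101
  top 3 bits -> l1_idx = 7
  next 3 bits -> l2_idx = 3
  bottom 4 bits -> offset = 13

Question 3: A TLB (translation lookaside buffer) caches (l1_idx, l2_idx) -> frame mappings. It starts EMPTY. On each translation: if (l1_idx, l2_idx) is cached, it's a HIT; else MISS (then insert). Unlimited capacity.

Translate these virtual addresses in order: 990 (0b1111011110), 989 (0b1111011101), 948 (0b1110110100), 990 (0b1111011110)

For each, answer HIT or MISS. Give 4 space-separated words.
vaddr=990: (7,5) not in TLB -> MISS, insert
vaddr=989: (7,5) in TLB -> HIT
vaddr=948: (7,3) not in TLB -> MISS, insert
vaddr=990: (7,5) in TLB -> HIT

Answer: MISS HIT MISS HIT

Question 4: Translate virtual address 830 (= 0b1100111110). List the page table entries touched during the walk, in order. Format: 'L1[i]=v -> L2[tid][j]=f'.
vaddr = 830 = 0b1100111110
Split: l1_idx=6, l2_idx=3, offset=14

Answer: L1[6]=0 -> L2[0][3]=95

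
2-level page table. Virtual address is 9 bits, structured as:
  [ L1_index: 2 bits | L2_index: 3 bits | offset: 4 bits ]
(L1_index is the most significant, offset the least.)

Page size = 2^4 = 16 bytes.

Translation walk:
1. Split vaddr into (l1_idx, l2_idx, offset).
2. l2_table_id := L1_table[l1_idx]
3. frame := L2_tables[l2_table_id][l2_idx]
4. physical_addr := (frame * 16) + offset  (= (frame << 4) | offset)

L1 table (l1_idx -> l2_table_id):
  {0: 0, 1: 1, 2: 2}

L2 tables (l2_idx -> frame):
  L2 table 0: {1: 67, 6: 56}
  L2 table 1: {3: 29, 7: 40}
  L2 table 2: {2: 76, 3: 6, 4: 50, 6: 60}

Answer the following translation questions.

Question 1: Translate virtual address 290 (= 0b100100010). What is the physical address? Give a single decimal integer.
vaddr = 290 = 0b100100010
Split: l1_idx=2, l2_idx=2, offset=2
L1[2] = 2
L2[2][2] = 76
paddr = 76 * 16 + 2 = 1218

Answer: 1218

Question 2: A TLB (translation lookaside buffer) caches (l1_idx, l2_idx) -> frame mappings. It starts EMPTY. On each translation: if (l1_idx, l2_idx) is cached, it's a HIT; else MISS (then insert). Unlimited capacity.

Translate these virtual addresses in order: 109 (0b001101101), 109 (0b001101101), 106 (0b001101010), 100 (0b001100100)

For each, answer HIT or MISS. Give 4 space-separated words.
vaddr=109: (0,6) not in TLB -> MISS, insert
vaddr=109: (0,6) in TLB -> HIT
vaddr=106: (0,6) in TLB -> HIT
vaddr=100: (0,6) in TLB -> HIT

Answer: MISS HIT HIT HIT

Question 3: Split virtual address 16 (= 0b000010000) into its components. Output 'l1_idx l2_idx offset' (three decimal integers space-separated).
vaddr = 16 = 0b000010000
  top 2 bits -> l1_idx = 0
  next 3 bits -> l2_idx = 1
  bottom 4 bits -> offset = 0

Answer: 0 1 0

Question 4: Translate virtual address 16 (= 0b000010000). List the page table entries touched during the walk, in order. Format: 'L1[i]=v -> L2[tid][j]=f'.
Answer: L1[0]=0 -> L2[0][1]=67

Derivation:
vaddr = 16 = 0b000010000
Split: l1_idx=0, l2_idx=1, offset=0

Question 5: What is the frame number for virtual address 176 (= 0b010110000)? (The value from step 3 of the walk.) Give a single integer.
vaddr = 176: l1_idx=1, l2_idx=3
L1[1] = 1; L2[1][3] = 29

Answer: 29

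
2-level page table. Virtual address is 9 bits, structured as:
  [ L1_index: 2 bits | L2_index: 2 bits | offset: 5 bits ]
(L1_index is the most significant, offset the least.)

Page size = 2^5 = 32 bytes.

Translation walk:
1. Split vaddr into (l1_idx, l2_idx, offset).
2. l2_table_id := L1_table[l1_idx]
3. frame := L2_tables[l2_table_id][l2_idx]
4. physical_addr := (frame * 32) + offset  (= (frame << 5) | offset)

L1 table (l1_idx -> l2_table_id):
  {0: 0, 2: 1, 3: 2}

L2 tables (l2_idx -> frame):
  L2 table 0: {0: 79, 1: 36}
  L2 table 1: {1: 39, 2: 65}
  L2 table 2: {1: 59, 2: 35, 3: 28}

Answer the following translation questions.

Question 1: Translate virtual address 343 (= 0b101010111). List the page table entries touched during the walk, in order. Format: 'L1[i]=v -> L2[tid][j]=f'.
vaddr = 343 = 0b101010111
Split: l1_idx=2, l2_idx=2, offset=23

Answer: L1[2]=1 -> L2[1][2]=65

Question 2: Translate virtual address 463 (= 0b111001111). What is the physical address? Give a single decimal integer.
vaddr = 463 = 0b111001111
Split: l1_idx=3, l2_idx=2, offset=15
L1[3] = 2
L2[2][2] = 35
paddr = 35 * 32 + 15 = 1135

Answer: 1135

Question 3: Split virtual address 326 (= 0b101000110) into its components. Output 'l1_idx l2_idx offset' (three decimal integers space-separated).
vaddr = 326 = 0b101000110
  top 2 bits -> l1_idx = 2
  next 2 bits -> l2_idx = 2
  bottom 5 bits -> offset = 6

Answer: 2 2 6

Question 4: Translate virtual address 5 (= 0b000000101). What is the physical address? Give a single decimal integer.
Answer: 2533

Derivation:
vaddr = 5 = 0b000000101
Split: l1_idx=0, l2_idx=0, offset=5
L1[0] = 0
L2[0][0] = 79
paddr = 79 * 32 + 5 = 2533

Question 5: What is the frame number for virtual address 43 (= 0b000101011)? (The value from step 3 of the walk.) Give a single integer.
vaddr = 43: l1_idx=0, l2_idx=1
L1[0] = 0; L2[0][1] = 36

Answer: 36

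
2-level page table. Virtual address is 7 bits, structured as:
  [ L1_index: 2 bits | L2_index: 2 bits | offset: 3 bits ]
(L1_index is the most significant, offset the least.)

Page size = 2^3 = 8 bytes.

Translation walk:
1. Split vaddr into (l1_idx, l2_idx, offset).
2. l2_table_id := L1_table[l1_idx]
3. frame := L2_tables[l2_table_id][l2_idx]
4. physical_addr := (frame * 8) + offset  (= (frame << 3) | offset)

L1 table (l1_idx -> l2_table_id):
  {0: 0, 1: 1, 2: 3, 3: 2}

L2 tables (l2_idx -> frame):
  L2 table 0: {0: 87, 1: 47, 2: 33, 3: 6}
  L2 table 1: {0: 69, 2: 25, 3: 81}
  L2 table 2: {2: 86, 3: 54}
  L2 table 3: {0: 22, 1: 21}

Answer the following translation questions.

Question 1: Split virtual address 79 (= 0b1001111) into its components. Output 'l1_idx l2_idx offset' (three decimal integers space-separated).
vaddr = 79 = 0b1001111
  top 2 bits -> l1_idx = 2
  next 2 bits -> l2_idx = 1
  bottom 3 bits -> offset = 7

Answer: 2 1 7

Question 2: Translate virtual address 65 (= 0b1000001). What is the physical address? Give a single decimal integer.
vaddr = 65 = 0b1000001
Split: l1_idx=2, l2_idx=0, offset=1
L1[2] = 3
L2[3][0] = 22
paddr = 22 * 8 + 1 = 177

Answer: 177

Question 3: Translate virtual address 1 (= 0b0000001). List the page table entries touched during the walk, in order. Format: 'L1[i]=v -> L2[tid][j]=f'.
Answer: L1[0]=0 -> L2[0][0]=87

Derivation:
vaddr = 1 = 0b0000001
Split: l1_idx=0, l2_idx=0, offset=1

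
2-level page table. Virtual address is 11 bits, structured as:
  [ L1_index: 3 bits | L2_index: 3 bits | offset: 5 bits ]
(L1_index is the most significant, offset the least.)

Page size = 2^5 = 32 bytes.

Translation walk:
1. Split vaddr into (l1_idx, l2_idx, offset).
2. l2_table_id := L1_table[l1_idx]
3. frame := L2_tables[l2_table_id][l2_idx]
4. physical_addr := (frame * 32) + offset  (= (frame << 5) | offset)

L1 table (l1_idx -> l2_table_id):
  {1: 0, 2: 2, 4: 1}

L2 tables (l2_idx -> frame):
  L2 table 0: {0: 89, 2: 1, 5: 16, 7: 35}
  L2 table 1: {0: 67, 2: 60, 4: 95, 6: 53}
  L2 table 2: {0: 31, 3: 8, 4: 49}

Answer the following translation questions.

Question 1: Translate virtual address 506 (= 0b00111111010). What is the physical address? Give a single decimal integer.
Answer: 1146

Derivation:
vaddr = 506 = 0b00111111010
Split: l1_idx=1, l2_idx=7, offset=26
L1[1] = 0
L2[0][7] = 35
paddr = 35 * 32 + 26 = 1146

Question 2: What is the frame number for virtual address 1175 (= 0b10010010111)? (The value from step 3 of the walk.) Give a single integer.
vaddr = 1175: l1_idx=4, l2_idx=4
L1[4] = 1; L2[1][4] = 95

Answer: 95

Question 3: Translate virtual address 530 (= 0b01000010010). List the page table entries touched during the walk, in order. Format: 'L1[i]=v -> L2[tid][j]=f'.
Answer: L1[2]=2 -> L2[2][0]=31

Derivation:
vaddr = 530 = 0b01000010010
Split: l1_idx=2, l2_idx=0, offset=18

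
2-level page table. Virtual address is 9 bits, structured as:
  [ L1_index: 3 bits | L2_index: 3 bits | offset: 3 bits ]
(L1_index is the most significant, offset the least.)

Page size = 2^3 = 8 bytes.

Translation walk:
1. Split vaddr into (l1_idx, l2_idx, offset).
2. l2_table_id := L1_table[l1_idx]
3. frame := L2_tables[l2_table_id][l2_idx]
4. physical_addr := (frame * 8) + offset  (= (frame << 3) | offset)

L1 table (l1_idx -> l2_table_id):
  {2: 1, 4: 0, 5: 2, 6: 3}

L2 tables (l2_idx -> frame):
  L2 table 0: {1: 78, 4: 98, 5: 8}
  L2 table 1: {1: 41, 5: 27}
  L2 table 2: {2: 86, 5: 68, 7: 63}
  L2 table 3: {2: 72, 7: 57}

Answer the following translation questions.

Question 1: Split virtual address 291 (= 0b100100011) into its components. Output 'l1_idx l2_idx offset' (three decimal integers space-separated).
vaddr = 291 = 0b100100011
  top 3 bits -> l1_idx = 4
  next 3 bits -> l2_idx = 4
  bottom 3 bits -> offset = 3

Answer: 4 4 3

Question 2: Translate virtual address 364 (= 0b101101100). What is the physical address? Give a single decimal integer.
Answer: 548

Derivation:
vaddr = 364 = 0b101101100
Split: l1_idx=5, l2_idx=5, offset=4
L1[5] = 2
L2[2][5] = 68
paddr = 68 * 8 + 4 = 548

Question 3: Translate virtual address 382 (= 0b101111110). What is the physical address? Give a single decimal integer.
vaddr = 382 = 0b101111110
Split: l1_idx=5, l2_idx=7, offset=6
L1[5] = 2
L2[2][7] = 63
paddr = 63 * 8 + 6 = 510

Answer: 510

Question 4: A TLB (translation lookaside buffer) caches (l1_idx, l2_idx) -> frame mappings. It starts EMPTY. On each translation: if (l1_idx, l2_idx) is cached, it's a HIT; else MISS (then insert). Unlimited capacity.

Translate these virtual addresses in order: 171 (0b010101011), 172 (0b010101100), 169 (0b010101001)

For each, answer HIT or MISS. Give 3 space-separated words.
Answer: MISS HIT HIT

Derivation:
vaddr=171: (2,5) not in TLB -> MISS, insert
vaddr=172: (2,5) in TLB -> HIT
vaddr=169: (2,5) in TLB -> HIT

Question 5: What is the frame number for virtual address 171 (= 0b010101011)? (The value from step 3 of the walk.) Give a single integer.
vaddr = 171: l1_idx=2, l2_idx=5
L1[2] = 1; L2[1][5] = 27

Answer: 27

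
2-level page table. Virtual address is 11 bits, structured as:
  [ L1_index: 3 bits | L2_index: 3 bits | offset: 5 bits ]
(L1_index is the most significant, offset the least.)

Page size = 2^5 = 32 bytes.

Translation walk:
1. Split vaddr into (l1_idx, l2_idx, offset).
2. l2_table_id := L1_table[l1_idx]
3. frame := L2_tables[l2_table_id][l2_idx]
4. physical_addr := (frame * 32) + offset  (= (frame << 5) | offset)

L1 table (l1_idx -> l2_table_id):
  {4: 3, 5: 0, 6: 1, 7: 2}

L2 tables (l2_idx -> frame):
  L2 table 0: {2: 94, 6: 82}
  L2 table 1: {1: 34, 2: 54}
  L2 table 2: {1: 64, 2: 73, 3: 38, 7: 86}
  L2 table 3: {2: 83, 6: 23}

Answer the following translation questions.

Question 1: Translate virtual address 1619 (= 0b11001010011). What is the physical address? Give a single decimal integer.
Answer: 1747

Derivation:
vaddr = 1619 = 0b11001010011
Split: l1_idx=6, l2_idx=2, offset=19
L1[6] = 1
L2[1][2] = 54
paddr = 54 * 32 + 19 = 1747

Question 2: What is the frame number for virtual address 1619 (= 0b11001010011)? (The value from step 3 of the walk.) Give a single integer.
Answer: 54

Derivation:
vaddr = 1619: l1_idx=6, l2_idx=2
L1[6] = 1; L2[1][2] = 54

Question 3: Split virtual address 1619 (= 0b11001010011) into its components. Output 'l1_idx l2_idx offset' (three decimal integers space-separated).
vaddr = 1619 = 0b11001010011
  top 3 bits -> l1_idx = 6
  next 3 bits -> l2_idx = 2
  bottom 5 bits -> offset = 19

Answer: 6 2 19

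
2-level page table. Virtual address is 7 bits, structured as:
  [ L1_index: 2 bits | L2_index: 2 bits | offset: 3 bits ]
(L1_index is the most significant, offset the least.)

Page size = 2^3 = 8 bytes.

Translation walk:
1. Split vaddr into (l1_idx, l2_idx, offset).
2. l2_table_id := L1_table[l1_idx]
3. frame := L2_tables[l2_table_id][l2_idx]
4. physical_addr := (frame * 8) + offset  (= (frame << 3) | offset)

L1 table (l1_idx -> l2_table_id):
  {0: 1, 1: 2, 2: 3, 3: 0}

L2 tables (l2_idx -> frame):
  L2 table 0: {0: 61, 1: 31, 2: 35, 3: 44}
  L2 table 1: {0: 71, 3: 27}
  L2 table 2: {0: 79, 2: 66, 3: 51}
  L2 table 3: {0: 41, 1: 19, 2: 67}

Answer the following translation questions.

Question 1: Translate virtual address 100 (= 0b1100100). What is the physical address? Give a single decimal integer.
vaddr = 100 = 0b1100100
Split: l1_idx=3, l2_idx=0, offset=4
L1[3] = 0
L2[0][0] = 61
paddr = 61 * 8 + 4 = 492

Answer: 492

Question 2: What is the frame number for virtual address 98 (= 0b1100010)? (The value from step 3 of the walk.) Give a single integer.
Answer: 61

Derivation:
vaddr = 98: l1_idx=3, l2_idx=0
L1[3] = 0; L2[0][0] = 61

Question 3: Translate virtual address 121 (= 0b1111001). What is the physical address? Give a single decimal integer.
vaddr = 121 = 0b1111001
Split: l1_idx=3, l2_idx=3, offset=1
L1[3] = 0
L2[0][3] = 44
paddr = 44 * 8 + 1 = 353

Answer: 353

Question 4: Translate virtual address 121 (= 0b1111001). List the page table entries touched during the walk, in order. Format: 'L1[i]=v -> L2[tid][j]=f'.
Answer: L1[3]=0 -> L2[0][3]=44

Derivation:
vaddr = 121 = 0b1111001
Split: l1_idx=3, l2_idx=3, offset=1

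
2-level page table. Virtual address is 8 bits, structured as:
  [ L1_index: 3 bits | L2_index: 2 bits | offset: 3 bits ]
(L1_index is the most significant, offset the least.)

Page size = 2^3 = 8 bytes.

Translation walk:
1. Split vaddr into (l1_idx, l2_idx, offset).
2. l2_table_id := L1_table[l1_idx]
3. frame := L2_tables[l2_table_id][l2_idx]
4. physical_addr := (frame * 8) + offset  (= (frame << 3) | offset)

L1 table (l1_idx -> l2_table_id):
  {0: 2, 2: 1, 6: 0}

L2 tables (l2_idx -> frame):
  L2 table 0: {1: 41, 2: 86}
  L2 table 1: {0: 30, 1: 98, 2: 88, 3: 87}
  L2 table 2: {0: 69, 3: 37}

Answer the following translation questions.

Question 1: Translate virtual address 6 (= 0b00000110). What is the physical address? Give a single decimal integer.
Answer: 558

Derivation:
vaddr = 6 = 0b00000110
Split: l1_idx=0, l2_idx=0, offset=6
L1[0] = 2
L2[2][0] = 69
paddr = 69 * 8 + 6 = 558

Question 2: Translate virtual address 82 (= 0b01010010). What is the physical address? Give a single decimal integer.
vaddr = 82 = 0b01010010
Split: l1_idx=2, l2_idx=2, offset=2
L1[2] = 1
L2[1][2] = 88
paddr = 88 * 8 + 2 = 706

Answer: 706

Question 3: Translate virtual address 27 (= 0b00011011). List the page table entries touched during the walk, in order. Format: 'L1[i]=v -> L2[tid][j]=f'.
Answer: L1[0]=2 -> L2[2][3]=37

Derivation:
vaddr = 27 = 0b00011011
Split: l1_idx=0, l2_idx=3, offset=3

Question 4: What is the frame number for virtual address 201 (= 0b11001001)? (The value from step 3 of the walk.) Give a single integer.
vaddr = 201: l1_idx=6, l2_idx=1
L1[6] = 0; L2[0][1] = 41

Answer: 41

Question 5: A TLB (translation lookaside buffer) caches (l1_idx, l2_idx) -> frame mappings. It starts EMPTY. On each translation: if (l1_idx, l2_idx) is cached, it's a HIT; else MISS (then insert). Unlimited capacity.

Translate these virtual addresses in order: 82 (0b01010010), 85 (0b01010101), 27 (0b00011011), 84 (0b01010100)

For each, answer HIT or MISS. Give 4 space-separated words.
vaddr=82: (2,2) not in TLB -> MISS, insert
vaddr=85: (2,2) in TLB -> HIT
vaddr=27: (0,3) not in TLB -> MISS, insert
vaddr=84: (2,2) in TLB -> HIT

Answer: MISS HIT MISS HIT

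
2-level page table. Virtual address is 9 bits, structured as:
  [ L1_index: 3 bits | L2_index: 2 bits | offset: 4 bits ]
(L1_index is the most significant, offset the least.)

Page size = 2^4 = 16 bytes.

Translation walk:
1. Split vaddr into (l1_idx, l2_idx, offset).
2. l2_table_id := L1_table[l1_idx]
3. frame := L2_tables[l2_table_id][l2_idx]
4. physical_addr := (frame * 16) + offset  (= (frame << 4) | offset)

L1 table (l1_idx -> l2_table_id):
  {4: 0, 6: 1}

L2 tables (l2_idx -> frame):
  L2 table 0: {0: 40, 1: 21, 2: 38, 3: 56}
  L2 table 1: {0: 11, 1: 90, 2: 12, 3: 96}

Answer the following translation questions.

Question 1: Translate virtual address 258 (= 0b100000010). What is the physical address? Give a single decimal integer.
Answer: 642

Derivation:
vaddr = 258 = 0b100000010
Split: l1_idx=4, l2_idx=0, offset=2
L1[4] = 0
L2[0][0] = 40
paddr = 40 * 16 + 2 = 642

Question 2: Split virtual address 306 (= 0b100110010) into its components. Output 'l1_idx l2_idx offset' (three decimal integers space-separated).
Answer: 4 3 2

Derivation:
vaddr = 306 = 0b100110010
  top 3 bits -> l1_idx = 4
  next 2 bits -> l2_idx = 3
  bottom 4 bits -> offset = 2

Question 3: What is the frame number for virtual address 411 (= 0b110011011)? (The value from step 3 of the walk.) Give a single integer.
Answer: 90

Derivation:
vaddr = 411: l1_idx=6, l2_idx=1
L1[6] = 1; L2[1][1] = 90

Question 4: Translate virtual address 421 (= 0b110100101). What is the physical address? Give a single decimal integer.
Answer: 197

Derivation:
vaddr = 421 = 0b110100101
Split: l1_idx=6, l2_idx=2, offset=5
L1[6] = 1
L2[1][2] = 12
paddr = 12 * 16 + 5 = 197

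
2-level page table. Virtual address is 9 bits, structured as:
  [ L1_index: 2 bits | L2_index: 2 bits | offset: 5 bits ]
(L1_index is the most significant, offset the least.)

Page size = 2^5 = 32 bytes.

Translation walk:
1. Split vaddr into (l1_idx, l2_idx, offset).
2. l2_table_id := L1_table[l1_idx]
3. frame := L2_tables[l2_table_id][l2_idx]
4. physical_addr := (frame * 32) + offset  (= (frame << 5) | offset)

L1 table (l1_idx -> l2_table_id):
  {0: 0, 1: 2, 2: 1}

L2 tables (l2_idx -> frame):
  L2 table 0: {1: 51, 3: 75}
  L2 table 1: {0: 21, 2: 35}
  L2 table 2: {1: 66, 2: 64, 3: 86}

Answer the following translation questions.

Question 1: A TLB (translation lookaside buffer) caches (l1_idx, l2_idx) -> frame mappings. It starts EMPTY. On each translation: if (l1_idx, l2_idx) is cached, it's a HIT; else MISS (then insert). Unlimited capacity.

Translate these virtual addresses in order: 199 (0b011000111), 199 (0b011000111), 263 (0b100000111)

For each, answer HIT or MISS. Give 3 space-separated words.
vaddr=199: (1,2) not in TLB -> MISS, insert
vaddr=199: (1,2) in TLB -> HIT
vaddr=263: (2,0) not in TLB -> MISS, insert

Answer: MISS HIT MISS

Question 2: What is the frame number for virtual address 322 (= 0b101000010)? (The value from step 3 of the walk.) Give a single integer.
vaddr = 322: l1_idx=2, l2_idx=2
L1[2] = 1; L2[1][2] = 35

Answer: 35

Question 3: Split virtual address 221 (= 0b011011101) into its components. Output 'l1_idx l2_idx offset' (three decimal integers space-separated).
Answer: 1 2 29

Derivation:
vaddr = 221 = 0b011011101
  top 2 bits -> l1_idx = 1
  next 2 bits -> l2_idx = 2
  bottom 5 bits -> offset = 29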